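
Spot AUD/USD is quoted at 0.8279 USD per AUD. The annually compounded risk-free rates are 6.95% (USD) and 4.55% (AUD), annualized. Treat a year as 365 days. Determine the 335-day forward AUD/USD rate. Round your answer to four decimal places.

0.8453

By covered interest parity, F = S · (1+r_USD)^T / (1+r_AUD)^T
= 0.8279 × 1.063610 / 1.041683 = 0.8279 × 1.021050
F = 0.8453 USD per AUD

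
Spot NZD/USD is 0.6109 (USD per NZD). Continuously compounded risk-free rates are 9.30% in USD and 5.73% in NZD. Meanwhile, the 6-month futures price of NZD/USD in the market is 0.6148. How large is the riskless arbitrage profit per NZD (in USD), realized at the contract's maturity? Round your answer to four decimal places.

0.0071 per NZD (in USD)

Fair futures: F* = S·e^(carry·T), with carry = (r_USD − r_NZD) = 0.0930 − 0.0573 = 0.0357
F* = 0.6109 · e^(0.0357 × 6/12) = 0.6109 · e^0.017850 = 0.6109 × 1.018010 = 0.6219
Market 0.6148 < fair 0.6219: forward underpriced → reverse cash-and-carry (short spot, go long the forward).
At maturity, profit = |F_mkt − F*| = |0.6148 − 0.6219| = 0.0071 per NZD (in USD)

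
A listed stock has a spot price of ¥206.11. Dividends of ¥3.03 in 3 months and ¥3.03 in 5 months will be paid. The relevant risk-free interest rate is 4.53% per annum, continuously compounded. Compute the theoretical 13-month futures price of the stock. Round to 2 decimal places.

¥210.21

PV(dividends) I = 3.03·e^(−0.0453·3/12) + 3.03·e^(−0.0453·5/12)
I = 2.9959 + 2.9733 = 5.9692
F = (S − I)·e^(rT) = (206.11 − 5.9692) · e^(0.0453·13/12)
= 200.1408 · e^0.049075 = 200.1408 × 1.050299 = ¥210.21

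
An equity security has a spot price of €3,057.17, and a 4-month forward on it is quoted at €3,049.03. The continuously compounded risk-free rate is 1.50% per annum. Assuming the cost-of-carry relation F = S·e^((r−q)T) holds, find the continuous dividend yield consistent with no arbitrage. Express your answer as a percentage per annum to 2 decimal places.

From F = S·e^((r−q)T): (r − q) = ln(F/S)/T
ln(3049.03/3057.17) = ln(0.997337) = -0.002667
(r − q) = -0.002667 / (4/12) = -0.008001
q = r − ln(F/S)/T = 0.0150 + 0.008001 = 0.023001
q = 2.30%

2.30%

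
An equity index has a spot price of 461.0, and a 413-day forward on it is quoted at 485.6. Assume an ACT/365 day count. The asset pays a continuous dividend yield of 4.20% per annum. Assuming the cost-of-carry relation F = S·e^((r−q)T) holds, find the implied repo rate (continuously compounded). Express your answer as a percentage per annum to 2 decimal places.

From F = S·e^((r−q)T): (r − q) = ln(F/S)/T
ln(485.6/461.0) = ln(1.053362) = 0.051987
(r − q) = 0.051987 / (413/365) = 0.045945
r = ln(F/S)/T + q = 0.045945 + 0.0420 = 0.087945
r = 8.79%

8.79%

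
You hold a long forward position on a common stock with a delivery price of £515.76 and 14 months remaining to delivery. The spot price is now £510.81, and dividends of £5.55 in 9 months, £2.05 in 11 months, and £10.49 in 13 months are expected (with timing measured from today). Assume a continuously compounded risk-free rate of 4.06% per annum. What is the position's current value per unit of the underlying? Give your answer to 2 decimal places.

£1.51

PV(remaining dividends) I = 5.55·e^(−0.0406·9/12) + 2.05·e^(−0.0406·11/12) + 10.49·e^(−0.0406·13/12) = 17.3973
Current forward F = (S − I)·e^(rT) = (510.81 − 17.3973)·e^(0.0406·14/12) = 493.4127 × 1.048506 = 517.3462
Value (long) = (F − K)·e^(−rT) = (517.3462 − 515.76) × 0.953738 = 1.5128
Value = £1.51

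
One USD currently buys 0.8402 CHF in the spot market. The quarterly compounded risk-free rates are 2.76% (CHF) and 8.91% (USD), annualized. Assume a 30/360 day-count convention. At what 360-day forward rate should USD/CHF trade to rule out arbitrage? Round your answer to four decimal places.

0.7908

By covered interest parity, F = S · (1+r_CHF/4)^(4T) / (1+r_USD/4)^(4T)
= 0.8402 × 1.027887 / 1.092122 = 0.8402 × 0.941183
F = 0.7908 CHF per USD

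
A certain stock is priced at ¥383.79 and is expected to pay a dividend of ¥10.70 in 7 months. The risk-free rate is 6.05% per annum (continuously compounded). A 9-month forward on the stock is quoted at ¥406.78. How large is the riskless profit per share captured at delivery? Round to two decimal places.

PV(dividends) I = 10.70·e^(−0.0605·7/12) = 10.3290
Fair forward F* = (S − I)·e^(rT) = (383.79 − 10.3290)·e^0.045375 = 373.4610 × 1.046420 = 390.7971
Market ¥406.78 > fair 390.7971: forward overpriced → cash-and-carry (borrow at r, buy the stock and collect the dividends, short the forward).
Profit at T = |F_mkt − F*| = |406.78 − 390.7971| = ¥15.98 per share

¥15.98 per share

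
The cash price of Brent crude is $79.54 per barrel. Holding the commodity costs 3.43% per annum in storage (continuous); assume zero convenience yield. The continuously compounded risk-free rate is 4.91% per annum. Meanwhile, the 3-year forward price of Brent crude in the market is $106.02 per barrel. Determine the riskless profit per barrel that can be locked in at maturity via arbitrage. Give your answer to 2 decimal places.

Fair forward: F* = S·e^(carry·T), with carry = (r + u) = 0.0491 + 0.0343 = 0.0834
F* = 79.54 · e^(0.0834 × 3) = 79.54 · e^0.250200 = 79.54 × 1.284282 = $102.1518
Market $106.02 > fair $102.1518: forward overpriced → cash-and-carry (buy spot, short the forward).
At maturity, profit = |F_mkt − F*| = |106.02 − 102.1518| = $3.87 per barrel

$3.87 per barrel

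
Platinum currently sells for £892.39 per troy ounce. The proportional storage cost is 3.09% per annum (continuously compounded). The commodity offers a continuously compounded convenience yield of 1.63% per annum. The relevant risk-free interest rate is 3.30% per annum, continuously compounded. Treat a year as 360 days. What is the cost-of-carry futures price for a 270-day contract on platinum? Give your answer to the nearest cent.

£924.82 per troy ounce

Net carry = r + u − y = 0.0330 + 0.0309 − 0.0163 = 0.0476
F = S·e^((r+u−y)T) = 892.39 · e^(0.0476 × 270/360) = 892.39 · e^0.035700
= 892.39 × 1.036345 = £924.82 per troy ounce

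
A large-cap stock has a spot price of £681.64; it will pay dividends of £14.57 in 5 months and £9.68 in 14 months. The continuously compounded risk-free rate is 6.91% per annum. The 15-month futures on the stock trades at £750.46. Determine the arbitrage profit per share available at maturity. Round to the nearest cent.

PV(dividends) I = 14.57·e^(−0.0691·5/12) + 9.68·e^(−0.0691·14/12) = 23.0867
Fair futures F* = (S − I)·e^(rT) = (681.64 − 23.0867)·e^0.086375 = 658.5533 × 1.090215 = 717.9647
Market £750.46 > fair 717.9647: forward overpriced → cash-and-carry (borrow at r, buy the stock and collect the dividends, short the forward).
Profit at T = |F_mkt − F*| = |750.46 − 717.9647| = £32.50 per share

£32.50 per share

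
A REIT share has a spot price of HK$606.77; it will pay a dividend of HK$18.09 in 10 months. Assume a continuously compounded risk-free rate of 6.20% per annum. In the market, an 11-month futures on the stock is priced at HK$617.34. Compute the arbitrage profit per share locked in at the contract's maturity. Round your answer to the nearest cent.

PV(dividends) I = 18.09·e^(−0.0620·10/12) = 17.1791
Fair futures F* = (S − I)·e^(rT) = (606.77 − 17.1791)·e^0.056833 = 589.5909 × 1.058479 = 624.0696
Market HK$617.34 < fair 624.0696: forward underpriced → reverse cash-and-carry (short the stock, invest proceeds at r, pay the dividends, go long the forward).
Profit at T = |F_mkt − F*| = |617.34 − 624.0696| = HK$6.73 per share

HK$6.73 per share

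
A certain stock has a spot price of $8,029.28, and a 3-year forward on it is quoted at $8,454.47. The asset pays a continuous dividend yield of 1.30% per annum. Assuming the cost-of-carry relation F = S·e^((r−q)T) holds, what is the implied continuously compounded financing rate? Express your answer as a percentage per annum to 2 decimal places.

From F = S·e^((r−q)T): (r − q) = ln(F/S)/T
ln(8454.47/8029.28) = ln(1.052955) = 0.051600
(r − q) = 0.051600 / (3) = 0.017200
r = ln(F/S)/T + q = 0.017200 + 0.0130 = 0.030200
r = 3.02%

3.02%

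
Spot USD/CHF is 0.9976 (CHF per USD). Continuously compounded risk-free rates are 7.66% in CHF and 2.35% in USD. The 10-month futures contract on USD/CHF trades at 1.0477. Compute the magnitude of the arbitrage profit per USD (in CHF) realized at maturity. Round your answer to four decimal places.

Fair futures: F* = S·e^(carry·T), with carry = (r_CHF − r_USD) = 0.0766 − 0.0235 = 0.0531
F* = 0.9976 · e^(0.0531 × 10/12) = 0.9976 · e^0.044250 = 0.9976 × 1.045244 = 1.0427
Market 1.0477 > fair 1.0427: forward overpriced → cash-and-carry (buy spot, short the forward).
At maturity, profit = |F_mkt − F*| = |1.0477 − 1.0427| = 0.0050 per USD (in CHF)

0.0050 per USD (in CHF)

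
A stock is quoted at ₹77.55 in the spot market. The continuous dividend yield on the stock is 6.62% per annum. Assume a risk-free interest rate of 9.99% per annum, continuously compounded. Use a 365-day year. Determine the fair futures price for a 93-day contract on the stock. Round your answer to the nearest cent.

₹78.22

F = S·e^((r − q)T) = 77.55 · e^((0.0999 − 0.0662) × 93/365)
= 77.55 · e^0.008587 = 77.55 × 1.008624
F = ₹78.22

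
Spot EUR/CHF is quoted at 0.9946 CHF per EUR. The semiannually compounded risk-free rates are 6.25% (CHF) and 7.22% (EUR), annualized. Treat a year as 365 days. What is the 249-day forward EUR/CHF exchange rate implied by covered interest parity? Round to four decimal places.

0.9883

By covered interest parity, F = S · (1+r_CHF/2)^(2T) / (1+r_EUR/2)^(2T)
= 0.9946 × 1.042878 / 1.049576 = 0.9946 × 0.993618
F = 0.9883 CHF per EUR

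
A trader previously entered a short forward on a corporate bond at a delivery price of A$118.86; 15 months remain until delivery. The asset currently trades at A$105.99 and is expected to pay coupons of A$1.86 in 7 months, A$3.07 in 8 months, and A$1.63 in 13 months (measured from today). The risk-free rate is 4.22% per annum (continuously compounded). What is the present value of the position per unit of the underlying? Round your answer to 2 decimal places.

A$13.12

PV(remaining coupons) I = 1.86·e^(−0.0422·7/12) + 3.07·e^(−0.0422·8/12) + 1.63·e^(−0.0422·13/12) = 6.3568
Current forward F = (S − I)·e^(rT) = (105.99 − 6.3568)·e^(0.0422·15/12) = 99.6332 × 1.054166 = 105.0299
Value (long) = (F − K)·e^(−rT) = (105.0299 − 118.86) × 0.948617 = -13.1195
Short position value = −(long value) = A$13.12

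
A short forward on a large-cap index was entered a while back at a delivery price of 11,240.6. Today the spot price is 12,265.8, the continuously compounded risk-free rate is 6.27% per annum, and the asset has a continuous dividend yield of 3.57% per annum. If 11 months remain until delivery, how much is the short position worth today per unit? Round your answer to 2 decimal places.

Current fair forward for the remaining 11 months: F = S·e^((r − q)·T), (r − q) = 0.0627 − 0.0357 = 0.0270
F = 12265.8 · e^(0.0270 × 11/12) = 12265.8 × 1.02505882 = 12573.1665
Value of long forward = (F − K)·e^(−rT) = (12573.1665 − 11240.6) · e^(−0.0627·11/12)
= 1332.5665 × 0.94414549 = 1258.14
Short position value = −(long value) = -1258.14

-1258.14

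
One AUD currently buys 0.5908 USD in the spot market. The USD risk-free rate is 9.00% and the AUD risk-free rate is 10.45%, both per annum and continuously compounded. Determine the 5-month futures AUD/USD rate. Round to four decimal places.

0.5872

F = S·e^((r_USD − r_AUD)T) = 0.5908 · e^((0.0900 − 0.1045) × 5/12)
= 0.5908 · e^-0.006042 = 0.5908 × 0.993976
F = 0.5872 USD per AUD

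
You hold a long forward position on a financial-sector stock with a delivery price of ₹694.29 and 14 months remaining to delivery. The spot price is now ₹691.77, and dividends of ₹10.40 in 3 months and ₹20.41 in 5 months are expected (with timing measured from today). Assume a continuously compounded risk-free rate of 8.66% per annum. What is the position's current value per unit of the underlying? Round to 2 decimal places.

₹34.34

PV(remaining dividends) I = 10.40·e^(−0.0866·3/12) + 20.41·e^(−0.0866·5/12) = 29.8639
Current forward F = (S − I)·e^(rT) = (691.77 − 29.8639)·e^(0.0866·14/12) = 661.9061 × 1.106314 = 732.2760
Value (long) = (F − K)·e^(−rT) = (732.2760 − 694.29) × 0.903903 = 34.3357
Value = ₹34.34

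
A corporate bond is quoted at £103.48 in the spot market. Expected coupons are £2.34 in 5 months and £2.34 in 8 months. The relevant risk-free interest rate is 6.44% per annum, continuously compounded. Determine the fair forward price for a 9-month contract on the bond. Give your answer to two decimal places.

PV(coupons) I = 2.34·e^(−0.0644·5/12) + 2.34·e^(−0.0644·8/12)
I = 2.2780 + 2.2417 = 4.5197
F = (S − I)·e^(rT) = (103.48 − 4.5197) · e^(0.0644·9/12)
= 98.9603 · e^0.048300 = 98.9603 × 1.049485 = £103.86

£103.86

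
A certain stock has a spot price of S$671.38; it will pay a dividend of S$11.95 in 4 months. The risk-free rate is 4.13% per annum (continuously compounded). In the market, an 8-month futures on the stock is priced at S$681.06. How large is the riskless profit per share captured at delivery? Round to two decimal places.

PV(dividends) I = 11.95·e^(−0.0413·4/12) = 11.7866
Fair futures F* = (S − I)·e^(rT) = (671.38 − 11.7866)·e^0.027533 = 659.5934 × 1.027916 = 678.0066
Market S$681.06 > fair 678.0066: forward overpriced → cash-and-carry (borrow at r, buy the stock and collect the dividends, short the forward).
Profit at T = |F_mkt − F*| = |681.06 − 678.0066| = S$3.05 per share

S$3.05 per share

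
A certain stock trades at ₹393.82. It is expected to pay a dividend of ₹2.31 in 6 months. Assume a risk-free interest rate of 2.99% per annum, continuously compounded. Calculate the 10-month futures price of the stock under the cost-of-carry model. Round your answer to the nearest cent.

₹401.42

PV(dividends) I = 2.31·e^(−0.0299·6/12)
I = 2.2757
F = (S − I)·e^(rT) = (393.82 − 2.2757) · e^(0.0299·10/12)
= 391.5443 · e^0.024917 = 391.5443 × 1.025230 = ₹401.42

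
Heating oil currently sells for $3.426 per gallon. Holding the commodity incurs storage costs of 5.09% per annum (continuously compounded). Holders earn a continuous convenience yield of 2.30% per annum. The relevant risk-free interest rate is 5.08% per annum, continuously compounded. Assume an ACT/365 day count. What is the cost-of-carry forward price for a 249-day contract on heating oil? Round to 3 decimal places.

Net carry = r + u − y = 0.0508 + 0.0509 − 0.0230 = 0.0787
F = S·e^((r+u−y)T) = 3.426 · e^(0.0787 × 249/365) = 3.426 · e^0.053688
= 3.426 × 1.055155 = $3.615 per gallon

$3.615 per gallon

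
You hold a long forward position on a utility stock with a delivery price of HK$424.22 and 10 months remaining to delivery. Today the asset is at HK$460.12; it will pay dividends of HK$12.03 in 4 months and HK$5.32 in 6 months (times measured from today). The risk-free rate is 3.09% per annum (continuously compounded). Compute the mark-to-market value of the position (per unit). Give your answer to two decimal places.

PV(remaining dividends) I = 12.03·e^(−0.0309·4/12) + 5.32·e^(−0.0309·6/12) = 17.1452
Current forward F = (S − I)·e^(rT) = (460.12 − 17.1452)·e^(0.0309·10/12) = 442.9748 × 1.026084 = 454.5294
Value (long) = (F − K)·e^(−rT) = (454.5294 − 424.22) × 0.974579 = 29.5389
Value = HK$29.54

HK$29.54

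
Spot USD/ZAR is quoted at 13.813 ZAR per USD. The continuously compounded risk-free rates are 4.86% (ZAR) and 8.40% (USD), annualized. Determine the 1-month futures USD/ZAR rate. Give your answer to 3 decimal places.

13.772

F = S·e^((r_ZAR − r_USD)T) = 13.813 · e^((0.0486 − 0.0840) × 1/12)
= 13.813 · e^-0.002950 = 13.813 × 0.997054
F = 13.772 ZAR per USD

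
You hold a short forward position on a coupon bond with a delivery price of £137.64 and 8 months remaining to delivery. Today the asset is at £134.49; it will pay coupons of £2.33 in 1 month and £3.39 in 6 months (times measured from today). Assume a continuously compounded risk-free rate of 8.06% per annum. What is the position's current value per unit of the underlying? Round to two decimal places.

PV(remaining coupons) I = 2.33·e^(−0.0806·1/12) + 3.39·e^(−0.0806·6/12) = 5.5705
Current forward F = (S − I)·e^(rT) = (134.49 − 5.5705)·e^(0.0806·8/12) = 128.9195 × 1.055203 = 136.0362
Value (long) = (F − K)·e^(−rT) = (136.0362 − 137.64) × 0.947685 = -1.5199
Short position value = −(long value) = £1.52

£1.52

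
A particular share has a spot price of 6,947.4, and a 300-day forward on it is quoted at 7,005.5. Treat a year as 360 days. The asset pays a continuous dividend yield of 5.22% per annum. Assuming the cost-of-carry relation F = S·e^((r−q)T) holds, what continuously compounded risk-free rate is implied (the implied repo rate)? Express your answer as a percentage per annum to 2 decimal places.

From F = S·e^((r−q)T): (r − q) = ln(F/S)/T
ln(7005.5/6947.4) = ln(1.008363) = 0.008328
(r − q) = 0.008328 / (300/360) = 0.009994
r = ln(F/S)/T + q = 0.009994 + 0.0522 = 0.062194
r = 6.22%

6.22%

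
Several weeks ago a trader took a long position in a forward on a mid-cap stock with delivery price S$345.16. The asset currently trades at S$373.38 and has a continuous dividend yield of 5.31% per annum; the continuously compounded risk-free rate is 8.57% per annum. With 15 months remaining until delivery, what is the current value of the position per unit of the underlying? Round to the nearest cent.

Current fair forward for the remaining 15 months: F = S·e^((r − q)·T), (r − q) = 0.0857 − 0.0531 = 0.0326
F = 373.38 · e^(0.0326 × 15/12) = 373.38 × 1.041592 = 388.9096
Value of long forward = (F − K)·e^(−rT) = (388.9096 − 345.16) · e^(−0.0857·15/12)
= 43.7496 × 0.898413 = 39.31

S$39.31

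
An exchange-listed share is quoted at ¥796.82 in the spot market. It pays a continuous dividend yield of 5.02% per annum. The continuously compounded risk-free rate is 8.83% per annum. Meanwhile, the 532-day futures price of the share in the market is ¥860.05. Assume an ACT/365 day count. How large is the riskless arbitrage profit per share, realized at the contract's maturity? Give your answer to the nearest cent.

¥17.73 per share

Fair futures: F* = S·e^(carry·T), with carry = (r − q) = 0.0883 − 0.0502 = 0.0381
F* = 796.82 · e^(0.0381 × 532/365) = 796.82 · e^0.055532 = 796.82 × 1.057103 = ¥842.3208
Market ¥860.05 > fair ¥842.3208: forward overpriced → cash-and-carry (buy spot, short the forward).
At maturity, profit = |F_mkt − F*| = |860.05 − 842.3208| = ¥17.73 per share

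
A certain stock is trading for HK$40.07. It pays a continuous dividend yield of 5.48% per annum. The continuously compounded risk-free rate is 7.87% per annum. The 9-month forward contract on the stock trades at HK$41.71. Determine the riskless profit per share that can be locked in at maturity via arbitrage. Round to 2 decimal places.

HK$0.92 per share

Fair forward: F* = S·e^(carry·T), with carry = (r − q) = 0.0787 − 0.0548 = 0.0239
F* = 40.07 · e^(0.0239 × 9/12) = 40.07 · e^0.017925 = 40.07 × 1.018087 = HK$40.7947
Market HK$41.71 > fair HK$40.7947: forward overpriced → cash-and-carry (buy spot, short the forward).
At maturity, profit = |F_mkt − F*| = |41.71 − 40.7947| = HK$0.92 per share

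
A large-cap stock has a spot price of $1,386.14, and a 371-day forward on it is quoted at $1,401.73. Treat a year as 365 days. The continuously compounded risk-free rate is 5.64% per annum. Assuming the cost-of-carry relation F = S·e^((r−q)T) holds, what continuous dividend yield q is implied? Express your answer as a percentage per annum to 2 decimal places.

From F = S·e^((r−q)T): (r − q) = ln(F/S)/T
ln(1401.73/1386.14) = ln(1.011247) = 0.011184
(r − q) = 0.011184 / (371/365) = 0.011003
q = r − ln(F/S)/T = 0.0564 − 0.011003 = 0.045397
q = 4.54%

4.54%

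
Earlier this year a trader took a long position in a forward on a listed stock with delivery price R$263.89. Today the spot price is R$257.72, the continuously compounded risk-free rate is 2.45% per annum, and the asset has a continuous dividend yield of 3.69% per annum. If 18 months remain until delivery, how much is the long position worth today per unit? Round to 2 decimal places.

-R$10.53

Current fair forward for the remaining 18 months: F = S·e^((r − q)·T), (r − q) = 0.0245 − 0.0369 = -0.0124
F = 257.72 · e^(-0.0124 × 18/12) = 257.72 × 0.981572 = 252.9707
Value of long forward = (F − K)·e^(−rT) = (252.9707 − 263.89) · e^(−0.0245·18/12)
= -10.9193 × 0.963917 = -10.53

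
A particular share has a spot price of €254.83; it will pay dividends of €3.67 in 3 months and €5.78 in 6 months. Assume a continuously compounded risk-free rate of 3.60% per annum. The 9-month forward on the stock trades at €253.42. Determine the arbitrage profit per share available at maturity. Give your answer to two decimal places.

PV(dividends) I = 3.67·e^(−0.0360·3/12) + 5.78·e^(−0.0360·6/12) = 9.3140
Fair forward F* = (S − I)·e^(rT) = (254.83 − 9.3140)·e^0.027000 = 245.5160 × 1.027368 = 252.2353
Market €253.42 > fair 252.2353: forward overpriced → cash-and-carry (borrow at r, buy the stock and collect the dividends, short the forward).
Profit at T = |F_mkt − F*| = |253.42 − 252.2353| = €1.18 per share

€1.18 per share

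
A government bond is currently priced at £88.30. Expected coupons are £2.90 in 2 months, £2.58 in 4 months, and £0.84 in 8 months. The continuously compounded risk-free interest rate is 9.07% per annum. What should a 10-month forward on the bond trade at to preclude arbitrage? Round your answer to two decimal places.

£88.60

PV(coupons) I = 2.90·e^(−0.0907·2/12) + 2.58·e^(−0.0907·4/12) + 0.84·e^(−0.0907·8/12)
I = 2.8565 + 2.5032 + 0.7907 = 6.1504
F = (S − I)·e^(rT) = (88.30 − 6.1504) · e^(0.0907·10/12)
= 82.1496 · e^0.075583 = 82.1496 × 1.078513 = £88.60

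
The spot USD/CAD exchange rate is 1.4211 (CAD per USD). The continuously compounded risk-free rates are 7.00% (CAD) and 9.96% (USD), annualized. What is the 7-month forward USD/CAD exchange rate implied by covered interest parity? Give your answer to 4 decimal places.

1.3968

F = S·e^((r_CAD − r_USD)T) = 1.4211 · e^((0.0700 − 0.0996) × 7/12)
= 1.4211 · e^-0.017267 = 1.4211 × 0.982881
F = 1.3968 CAD per USD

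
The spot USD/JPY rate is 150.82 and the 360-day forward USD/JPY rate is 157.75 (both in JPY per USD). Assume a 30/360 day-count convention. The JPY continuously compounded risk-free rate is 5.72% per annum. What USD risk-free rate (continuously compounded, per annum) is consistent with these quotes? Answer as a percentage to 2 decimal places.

1.23%

F = S·e^((r_JPY − r_USD)T) ⇒ r_USD = r_JPY − ln(F/S)/T
ln(157.75/150.82) = 0.044924; /(360/360) = 0.044924
r_USD = 0.0572 − 0.044924 = 0.012276
r_USD = 1.23%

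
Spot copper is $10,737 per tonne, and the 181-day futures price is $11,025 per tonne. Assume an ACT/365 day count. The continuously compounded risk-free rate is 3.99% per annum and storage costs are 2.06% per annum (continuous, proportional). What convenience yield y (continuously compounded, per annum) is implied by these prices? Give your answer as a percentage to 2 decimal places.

F = S·e^((r+u−y)T) ⇒ (r+u−y) = ln(F/S)/T
ln(11025/10737) = 0.026470; /T ⇒ 0.053379
y = r + u − ln(F/S)/T = 0.0399 + 0.0206 − 0.053379 = 0.007121
y = 0.71%

0.71%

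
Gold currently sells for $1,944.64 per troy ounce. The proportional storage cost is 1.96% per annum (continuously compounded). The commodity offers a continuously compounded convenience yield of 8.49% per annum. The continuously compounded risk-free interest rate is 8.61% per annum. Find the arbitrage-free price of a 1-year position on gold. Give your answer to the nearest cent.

$1,985.51 per troy ounce

Net carry = r + u − y = 0.0861 + 0.0196 − 0.0849 = 0.0208
F = S·e^((r+u−y)T) = 1944.64 · e^(0.0208 × 1) = 1944.64 · e^0.02080000
= 1944.64 × 1.02101783 = $1,985.51 per troy ounce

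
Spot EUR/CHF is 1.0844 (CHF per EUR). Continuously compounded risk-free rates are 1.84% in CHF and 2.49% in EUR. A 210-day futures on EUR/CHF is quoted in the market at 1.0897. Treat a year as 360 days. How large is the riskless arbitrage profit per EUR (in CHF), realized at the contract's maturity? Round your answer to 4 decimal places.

Fair futures: F* = S·e^(carry·T), with carry = (r_CHF − r_EUR) = 0.0184 − 0.0249 = -0.0065
F* = 1.0844 · e^(-0.0065 × 210/360) = 1.0844 · e^-0.003792 = 1.0844 × 0.996215 = 1.0803
Market 1.0897 > fair 1.0803: forward overpriced → cash-and-carry (buy spot, short the forward).
At maturity, profit = |F_mkt − F*| = |1.0897 − 1.0803| = 0.0094 per EUR (in CHF)

0.0094 per EUR (in CHF)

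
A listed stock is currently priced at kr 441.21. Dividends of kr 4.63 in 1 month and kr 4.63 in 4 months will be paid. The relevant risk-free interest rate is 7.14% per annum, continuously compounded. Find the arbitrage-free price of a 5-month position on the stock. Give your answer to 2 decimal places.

kr 445.13

PV(dividends) I = 4.63·e^(−0.0714·1/12) + 4.63·e^(−0.0714·4/12)
I = 4.6025 + 4.5211 = 9.1236
F = (S − I)·e^(rT) = (441.21 − 9.1236) · e^(0.0714·5/12)
= 432.0864 · e^0.029750 = 432.0864 × 1.030197 = kr 445.13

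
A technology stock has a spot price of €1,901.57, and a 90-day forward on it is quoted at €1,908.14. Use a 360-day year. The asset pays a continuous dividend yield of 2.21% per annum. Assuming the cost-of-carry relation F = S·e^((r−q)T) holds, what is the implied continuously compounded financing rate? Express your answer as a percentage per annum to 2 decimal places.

3.59%

From F = S·e^((r−q)T): (r − q) = ln(F/S)/T
ln(1908.14/1901.57) = ln(1.003455) = 0.003449
(r − q) = 0.003449 / (90/360) = 0.013796
r = ln(F/S)/T + q = 0.013796 + 0.0221 = 0.035896
r = 3.59%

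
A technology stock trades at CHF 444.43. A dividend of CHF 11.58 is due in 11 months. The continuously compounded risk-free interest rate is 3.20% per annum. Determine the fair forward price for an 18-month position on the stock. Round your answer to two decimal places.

PV(dividends) I = 11.58·e^(−0.0320·11/12)
I = 11.2453
F = (S − I)·e^(rT) = (444.43 − 11.2453) · e^(0.0320·18/12)
= 433.1847 · e^0.048000 = 433.1847 × 1.049171 = CHF 454.48

CHF 454.48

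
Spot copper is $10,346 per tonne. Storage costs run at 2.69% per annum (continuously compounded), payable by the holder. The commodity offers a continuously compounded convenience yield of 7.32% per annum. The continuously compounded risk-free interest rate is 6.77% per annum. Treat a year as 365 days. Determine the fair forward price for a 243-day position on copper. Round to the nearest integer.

$10,494 per tonne

Net carry = r + u − y = 0.0677 + 0.0269 − 0.0732 = 0.0214
F = S·e^((r+u−y)T) = 10346 · e^(0.0214 × 243/365) = 10346 · e^0.014247
= 10346 × 1.014349 = $10,494 per tonne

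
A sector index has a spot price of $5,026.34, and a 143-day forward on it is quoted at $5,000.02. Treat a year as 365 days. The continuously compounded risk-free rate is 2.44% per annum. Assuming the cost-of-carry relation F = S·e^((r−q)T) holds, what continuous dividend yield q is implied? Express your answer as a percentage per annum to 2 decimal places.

3.78%

From F = S·e^((r−q)T): (r − q) = ln(F/S)/T
ln(5000.02/5026.34) = ln(0.994764) = -0.005250
(r − q) = -0.005250 / (143/365) = -0.013400
q = r − ln(F/S)/T = 0.0244 + 0.013400 = 0.037800
q = 3.78%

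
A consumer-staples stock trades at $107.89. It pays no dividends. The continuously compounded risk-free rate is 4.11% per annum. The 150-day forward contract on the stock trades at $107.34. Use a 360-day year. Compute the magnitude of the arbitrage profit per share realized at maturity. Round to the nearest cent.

$2.41 per share

Fair forward: F* = S·e^(carry·T), with carry = r = 0.0411
F* = 107.89 · e^(0.0411 × 150/360) = 107.89 · e^0.017125 = 107.89 × 1.017272 = $109.7535
Market $107.34 < fair $109.7535: forward underpriced → reverse cash-and-carry (short spot, go long the forward).
At maturity, profit = |F_mkt − F*| = |107.34 − 109.7535| = $2.41 per share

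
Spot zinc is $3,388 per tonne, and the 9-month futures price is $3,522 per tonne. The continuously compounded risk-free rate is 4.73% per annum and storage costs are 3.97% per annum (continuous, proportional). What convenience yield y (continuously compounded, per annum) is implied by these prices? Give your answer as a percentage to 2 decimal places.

3.53%

F = S·e^((r+u−y)T) ⇒ (r+u−y) = ln(F/S)/T
ln(3522/3388) = 0.038789; /T ⇒ 0.051719
y = r + u − ln(F/S)/T = 0.0473 + 0.0397 − 0.051719 = 0.035281
y = 3.53%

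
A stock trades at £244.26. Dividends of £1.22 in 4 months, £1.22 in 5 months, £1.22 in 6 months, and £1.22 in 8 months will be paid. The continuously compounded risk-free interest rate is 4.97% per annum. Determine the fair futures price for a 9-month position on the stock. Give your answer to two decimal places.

£248.59

PV(dividends) I = 1.22·e^(−0.0497·4/12) + 1.22·e^(−0.0497·5/12) + 1.22·e^(−0.0497·6/12) + 1.22·e^(−0.0497·8/12)
I = 1.2000 + 1.1950 + 1.1901 + 1.1802 = 4.7653
F = (S − I)·e^(rT) = (244.26 − 4.7653) · e^(0.0497·9/12)
= 239.4947 · e^0.037275 = 239.4947 × 1.037978 = £248.59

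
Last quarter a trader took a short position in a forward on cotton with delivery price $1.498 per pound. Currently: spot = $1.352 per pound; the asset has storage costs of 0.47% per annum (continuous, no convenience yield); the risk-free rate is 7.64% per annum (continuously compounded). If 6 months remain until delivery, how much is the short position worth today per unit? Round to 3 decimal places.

$0.087 per pound

Current fair forward for the remaining 6 months: F = S·e^((r + u)·T), (r + u) = 0.0764 + 0.0047 = 0.0811
F = 1.352 · e^(0.0811 × 6/12) = 1.352 × 1.041383 = 1.4079
Value of long forward = (F − K)·e^(−rT) = (1.4079 − 1.498) · e^(−0.0764·6/12)
= -0.0901 × 0.962520 = -0.087
Short position value = −(long value) = $0.087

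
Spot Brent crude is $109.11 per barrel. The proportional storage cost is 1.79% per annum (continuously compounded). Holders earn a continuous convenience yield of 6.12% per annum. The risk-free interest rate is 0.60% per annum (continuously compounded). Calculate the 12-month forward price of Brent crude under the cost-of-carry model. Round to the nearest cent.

$105.12 per barrel

Net carry = r + u − y = 0.0060 + 0.0179 − 0.0612 = -0.0373
F = S·e^((r+u−y)T) = 109.11 · e^(-0.0373 × 12/12) = 109.11 · e^-0.037300
= 109.11 × 0.963387 = $105.12 per barrel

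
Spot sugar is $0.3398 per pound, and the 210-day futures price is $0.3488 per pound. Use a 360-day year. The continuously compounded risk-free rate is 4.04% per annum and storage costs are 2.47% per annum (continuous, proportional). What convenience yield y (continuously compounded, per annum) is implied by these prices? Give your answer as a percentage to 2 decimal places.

2.03%

F = S·e^((r+u−y)T) ⇒ (r+u−y) = ln(F/S)/T
ln(0.3488/0.3398) = 0.026141; /T ⇒ 0.044813
y = r + u − ln(F/S)/T = 0.0404 + 0.0247 − 0.044813 = 0.020287
y = 2.03%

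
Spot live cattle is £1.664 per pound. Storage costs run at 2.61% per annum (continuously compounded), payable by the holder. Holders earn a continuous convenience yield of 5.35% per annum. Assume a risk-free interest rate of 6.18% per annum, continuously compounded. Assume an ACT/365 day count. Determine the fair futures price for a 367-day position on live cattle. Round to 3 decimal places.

£1.723 per pound

Net carry = r + u − y = 0.0618 + 0.0261 − 0.0535 = 0.0344
F = S·e^((r+u−y)T) = 1.664 · e^(0.0344 × 367/365) = 1.664 · e^0.034588
= 1.664 × 1.035193 = £1.723 per pound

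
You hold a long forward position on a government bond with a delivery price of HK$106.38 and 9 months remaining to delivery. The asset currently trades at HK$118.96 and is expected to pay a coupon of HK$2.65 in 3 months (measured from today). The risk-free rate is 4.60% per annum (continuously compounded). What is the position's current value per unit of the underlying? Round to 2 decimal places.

HK$13.57

PV(remaining coupons) I = 2.65·e^(−0.0460·3/12) = 2.6197
Current forward F = (S − I)·e^(rT) = (118.96 − 2.6197)·e^(0.0460·9/12) = 116.3403 × 1.035102 = 120.4241
Value (long) = (F − K)·e^(−rT) = (120.4241 − 106.38) × 0.966088 = 13.5678
Value = HK$13.57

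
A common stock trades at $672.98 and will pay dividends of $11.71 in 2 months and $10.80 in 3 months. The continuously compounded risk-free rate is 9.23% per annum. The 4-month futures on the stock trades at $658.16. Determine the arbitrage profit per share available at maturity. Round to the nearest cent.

$13.07 per share

PV(dividends) I = 11.71·e^(−0.0923·2/12) + 10.80·e^(−0.0923·3/12) = 22.0849
Fair futures F* = (S − I)·e^(rT) = (672.98 − 22.0849)·e^0.030767 = 650.8951 × 1.031245 = 671.2323
Market $658.16 < fair 671.2323: forward underpriced → reverse cash-and-carry (short the stock, invest proceeds at r, pay the dividends, go long the forward).
Profit at T = |F_mkt − F*| = |658.16 − 671.2323| = $13.07 per share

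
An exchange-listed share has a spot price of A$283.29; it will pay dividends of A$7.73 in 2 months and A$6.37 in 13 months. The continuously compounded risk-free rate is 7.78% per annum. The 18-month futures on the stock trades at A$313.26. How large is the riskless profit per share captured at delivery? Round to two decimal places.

A$10.06 per share

PV(dividends) I = 7.73·e^(−0.0778·2/12) + 6.37·e^(−0.0778·13/12) = 13.4855
Fair futures F* = (S − I)·e^(rT) = (283.29 − 13.4855)·e^0.116700 = 269.8045 × 1.123782 = 303.2014
Market A$313.26 > fair 303.2014: forward overpriced → cash-and-carry (borrow at r, buy the stock and collect the dividends, short the forward).
Profit at T = |F_mkt − F*| = |313.26 − 303.2014| = A$10.06 per share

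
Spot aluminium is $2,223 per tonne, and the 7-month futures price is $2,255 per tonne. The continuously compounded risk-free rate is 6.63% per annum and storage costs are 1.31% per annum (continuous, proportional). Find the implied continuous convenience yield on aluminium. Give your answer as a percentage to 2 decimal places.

5.49%

F = S·e^((r+u−y)T) ⇒ (r+u−y) = ln(F/S)/T
ln(2255/2223) = 0.014292; /T ⇒ 0.024501
y = r + u − ln(F/S)/T = 0.0663 + 0.0131 − 0.024501 = 0.054899
y = 5.49%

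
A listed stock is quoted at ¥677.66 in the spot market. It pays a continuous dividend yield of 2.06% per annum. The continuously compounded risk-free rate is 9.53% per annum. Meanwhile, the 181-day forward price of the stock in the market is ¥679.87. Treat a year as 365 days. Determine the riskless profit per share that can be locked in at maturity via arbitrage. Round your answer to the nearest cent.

Fair forward: F* = S·e^(carry·T), with carry = (r − q) = 0.0953 − 0.0206 = 0.0747
F* = 677.66 · e^(0.0747 × 181/365) = 677.66 · e^0.037043 = 677.66 × 1.037738 = ¥703.2335
Market ¥679.87 < fair ¥703.2335: forward underpriced → reverse cash-and-carry (short spot, go long the forward).
At maturity, profit = |F_mkt − F*| = |679.87 − 703.2335| = ¥23.36 per share

¥23.36 per share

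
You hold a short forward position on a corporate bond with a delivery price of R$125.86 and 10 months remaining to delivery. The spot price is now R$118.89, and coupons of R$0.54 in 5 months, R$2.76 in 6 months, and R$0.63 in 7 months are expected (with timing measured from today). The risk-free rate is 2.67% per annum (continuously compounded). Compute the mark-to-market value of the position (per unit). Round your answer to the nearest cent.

R$8.08

PV(remaining coupons) I = 0.54·e^(−0.0267·5/12) + 2.76·e^(−0.0267·6/12) + 0.63·e^(−0.0267·7/12) = 3.8777
Current forward F = (S − I)·e^(rT) = (118.89 − 3.8777)·e^(0.0267·10/12) = 115.0123 × 1.022499 = 117.6000
Value (long) = (F − K)·e^(−rT) = (117.6000 − 125.86) × 0.977996 = -8.0782
Short position value = −(long value) = R$8.08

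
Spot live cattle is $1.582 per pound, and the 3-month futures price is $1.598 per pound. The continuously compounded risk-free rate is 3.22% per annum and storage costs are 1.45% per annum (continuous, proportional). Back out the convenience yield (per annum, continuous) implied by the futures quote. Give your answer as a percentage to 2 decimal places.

F = S·e^((r+u−y)T) ⇒ (r+u−y) = ln(F/S)/T
ln(1.598/1.582) = 0.010063; /T ⇒ 0.040252
y = r + u − ln(F/S)/T = 0.0322 + 0.0145 − 0.040252 = 0.006448
y = 0.64%

0.64%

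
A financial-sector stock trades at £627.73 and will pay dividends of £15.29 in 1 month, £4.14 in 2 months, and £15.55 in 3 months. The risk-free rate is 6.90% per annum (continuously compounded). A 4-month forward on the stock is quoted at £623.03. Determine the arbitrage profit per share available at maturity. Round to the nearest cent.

£16.08 per share

PV(dividends) I = 15.29·e^(−0.0690·1/12) + 4.14·e^(−0.0690·2/12) + 15.55·e^(−0.0690·3/12) = 34.5791
Fair forward F* = (S − I)·e^(rT) = (627.73 − 34.5791)·e^0.023000 = 593.1509 × 1.023267 = 606.9517
Market £623.03 > fair 606.9517: forward overpriced → cash-and-carry (borrow at r, buy the stock and collect the dividends, short the forward).
Profit at T = |F_mkt − F*| = |623.03 − 606.9517| = £16.08 per share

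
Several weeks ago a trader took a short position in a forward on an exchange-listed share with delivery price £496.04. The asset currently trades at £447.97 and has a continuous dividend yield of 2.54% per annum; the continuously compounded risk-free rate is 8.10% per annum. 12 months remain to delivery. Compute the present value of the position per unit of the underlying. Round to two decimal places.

Current fair forward for the remaining 12 months: F = S·e^((r − q)·T), (r − q) = 0.0810 − 0.0254 = 0.0556
F = 447.97 · e^(0.0556 × 12/12) = 447.97 × 1.057175 = 473.5827
Value of long forward = (F − K)·e^(−rT) = (473.5827 − 496.04) · e^(−0.0810·12/12)
= -22.4573 × 0.922194 = -20.71
Short position value = −(long value) = £20.71

£20.71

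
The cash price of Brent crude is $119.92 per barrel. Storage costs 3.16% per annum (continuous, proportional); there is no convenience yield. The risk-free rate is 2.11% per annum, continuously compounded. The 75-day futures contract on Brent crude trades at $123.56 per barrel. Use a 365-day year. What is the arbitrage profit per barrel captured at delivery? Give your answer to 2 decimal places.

$2.33 per barrel

Fair futures: F* = S·e^(carry·T), with carry = (r + u) = 0.0211 + 0.0316 = 0.0527
F* = 119.92 · e^(0.0527 × 75/365) = 119.92 · e^0.010829 = 119.92 × 1.010888 = $121.2257
Market $123.56 > fair $121.2257: forward overpriced → cash-and-carry (buy spot, short the forward).
At maturity, profit = |F_mkt − F*| = |123.56 − 121.2257| = $2.33 per barrel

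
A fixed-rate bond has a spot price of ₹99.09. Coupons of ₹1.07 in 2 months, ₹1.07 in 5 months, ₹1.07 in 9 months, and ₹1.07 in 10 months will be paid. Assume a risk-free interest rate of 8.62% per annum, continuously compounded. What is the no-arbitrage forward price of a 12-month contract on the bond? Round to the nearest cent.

PV(coupons) I = 1.07·e^(−0.0862·2/12) + 1.07·e^(−0.0862·5/12) + 1.07·e^(−0.0862·9/12) + 1.07·e^(−0.0862·10/12)
I = 1.0547 + 1.0323 + 1.0030 + 0.9958 = 4.0858
F = (S − I)·e^(rT) = (99.09 − 4.0858) · e^(0.0862·12/12)
= 95.0042 · e^0.086200 = 95.0042 × 1.090024 = ₹103.56

₹103.56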